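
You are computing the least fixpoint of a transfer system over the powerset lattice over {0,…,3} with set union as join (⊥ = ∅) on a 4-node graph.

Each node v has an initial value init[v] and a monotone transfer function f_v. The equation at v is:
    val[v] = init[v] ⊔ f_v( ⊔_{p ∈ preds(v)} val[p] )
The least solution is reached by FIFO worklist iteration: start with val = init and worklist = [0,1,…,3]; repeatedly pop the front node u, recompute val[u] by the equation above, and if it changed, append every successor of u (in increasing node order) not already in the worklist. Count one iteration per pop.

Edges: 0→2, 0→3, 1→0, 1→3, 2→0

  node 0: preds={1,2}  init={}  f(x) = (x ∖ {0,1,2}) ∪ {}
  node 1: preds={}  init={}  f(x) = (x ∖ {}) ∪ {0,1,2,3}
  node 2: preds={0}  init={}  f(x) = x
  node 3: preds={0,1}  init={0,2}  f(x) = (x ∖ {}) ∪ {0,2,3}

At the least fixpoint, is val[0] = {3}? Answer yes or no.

Trace (8 dequeues):
  [1] u=0 | in {} | out {} | ==
  [2] u=1 | in {} | out {0,1,2,3} | prev {} | push {0}
  [3] u=2 | in {} | out {} | ==
  [4] u=3 | in {0,1,2,3} | out {0,1,2,3} | prev {0,2} | push {}
  [5] u=0 | in {0,1,2,3} | out {3} | prev {} | push {2,3}
  [6] u=2 | in {3} | out {3} | prev {} | push {0}
  [7] u=3 | in {0,1,2,3} | out {0,1,2,3} | ==
  [8] u=0 | in {0,1,2,3} | out {3} | ==

Converged values:
  [0] {3}
  [1] {0,1,2,3}
  [2] {3}
  [3] {0,1,2,3}

yes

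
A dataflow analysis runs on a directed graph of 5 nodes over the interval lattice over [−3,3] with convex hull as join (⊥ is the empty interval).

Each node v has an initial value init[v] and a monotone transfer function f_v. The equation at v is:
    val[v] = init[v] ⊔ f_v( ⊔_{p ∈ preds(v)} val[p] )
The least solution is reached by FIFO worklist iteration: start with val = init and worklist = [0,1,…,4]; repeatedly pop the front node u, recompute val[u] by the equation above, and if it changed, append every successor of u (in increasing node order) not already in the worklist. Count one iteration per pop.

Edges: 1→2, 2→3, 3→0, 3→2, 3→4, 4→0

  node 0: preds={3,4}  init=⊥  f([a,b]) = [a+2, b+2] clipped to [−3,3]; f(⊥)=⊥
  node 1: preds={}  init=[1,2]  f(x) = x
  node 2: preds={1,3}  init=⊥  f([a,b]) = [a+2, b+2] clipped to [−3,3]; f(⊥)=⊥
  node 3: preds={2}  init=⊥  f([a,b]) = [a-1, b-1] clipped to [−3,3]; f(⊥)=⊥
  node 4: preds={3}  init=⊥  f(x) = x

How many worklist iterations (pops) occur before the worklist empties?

Worklist (7 pops):
  #1 pop 0: in=⊥ → ⊥ (no change)
  #2 pop 1: in=⊥ → [1,2] (no change)
  #3 pop 2: in=[1,2] → [3,3] (was ⊥); enqueue []
  #4 pop 3: in=[3,3] → [2,2] (was ⊥); enqueue [0,2]
  #5 pop 4: in=[2,2] → [2,2] (was ⊥); enqueue []
  #6 pop 0: in=[2,2] → [3,3] (was ⊥); enqueue []
  #7 pop 2: in=[1,2] → [3,3] (no change)

Fixpoint:
  val[0] = [3,3]
  val[1] = [1,2]
  val[2] = [3,3]
  val[3] = [2,2]
  val[4] = [2,2]

7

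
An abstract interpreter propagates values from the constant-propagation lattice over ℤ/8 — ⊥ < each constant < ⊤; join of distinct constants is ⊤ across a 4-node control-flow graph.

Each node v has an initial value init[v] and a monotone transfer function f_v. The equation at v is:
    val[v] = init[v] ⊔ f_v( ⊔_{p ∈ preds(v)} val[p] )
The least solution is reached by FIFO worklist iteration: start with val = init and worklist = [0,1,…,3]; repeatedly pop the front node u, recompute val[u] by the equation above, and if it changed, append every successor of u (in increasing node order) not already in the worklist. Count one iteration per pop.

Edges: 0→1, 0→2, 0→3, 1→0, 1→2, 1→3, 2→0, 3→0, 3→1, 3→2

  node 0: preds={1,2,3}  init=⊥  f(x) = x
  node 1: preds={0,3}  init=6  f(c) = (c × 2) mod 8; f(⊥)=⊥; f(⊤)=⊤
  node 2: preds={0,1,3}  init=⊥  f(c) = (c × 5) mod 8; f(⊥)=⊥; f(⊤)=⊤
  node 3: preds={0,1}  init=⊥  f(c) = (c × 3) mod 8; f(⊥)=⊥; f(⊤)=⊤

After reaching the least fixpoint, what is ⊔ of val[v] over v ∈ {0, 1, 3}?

Trace (8 dequeues):
  [1] u=0 | in 6 | out 6 | prev ⊥ | push {}
  [2] u=1 | in 6 | out ⊤ | prev 6 | push {0}
  [3] u=2 | in ⊤ | out ⊤ | prev ⊥ | push {}
  [4] u=3 | in ⊤ | out ⊤ | prev ⊥ | push {1,2}
  [5] u=0 | in ⊤ | out ⊤ | prev 6 | push {3}
  [6] u=1 | in ⊤ | out ⊤ | ==
  [7] u=2 | in ⊤ | out ⊤ | ==
  [8] u=3 | in ⊤ | out ⊤ | ==

Converged values:
  [0] ⊤
  [1] ⊤
  [2] ⊤
  [3] ⊤

⊤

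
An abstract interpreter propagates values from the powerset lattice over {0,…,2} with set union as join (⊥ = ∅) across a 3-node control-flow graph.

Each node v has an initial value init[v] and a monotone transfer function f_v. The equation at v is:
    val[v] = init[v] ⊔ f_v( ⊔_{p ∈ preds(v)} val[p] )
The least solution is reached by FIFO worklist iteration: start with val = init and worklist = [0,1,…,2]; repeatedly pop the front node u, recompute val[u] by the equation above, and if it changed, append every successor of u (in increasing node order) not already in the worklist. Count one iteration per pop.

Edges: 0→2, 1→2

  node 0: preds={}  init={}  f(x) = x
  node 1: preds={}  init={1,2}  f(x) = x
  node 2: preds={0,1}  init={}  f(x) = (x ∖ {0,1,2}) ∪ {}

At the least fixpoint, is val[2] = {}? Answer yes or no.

Iteration log — 3 steps:
  step 1. node 0  ⊔preds={}  new={}  stable
  step 2. node 1  ⊔preds={}  new={1,2}  stable
  step 3. node 2  ⊔preds={1,2}  new={}  stable

Least fixpoint reached:
  node 0: {}
  node 1: {1,2}
  node 2: {}

yes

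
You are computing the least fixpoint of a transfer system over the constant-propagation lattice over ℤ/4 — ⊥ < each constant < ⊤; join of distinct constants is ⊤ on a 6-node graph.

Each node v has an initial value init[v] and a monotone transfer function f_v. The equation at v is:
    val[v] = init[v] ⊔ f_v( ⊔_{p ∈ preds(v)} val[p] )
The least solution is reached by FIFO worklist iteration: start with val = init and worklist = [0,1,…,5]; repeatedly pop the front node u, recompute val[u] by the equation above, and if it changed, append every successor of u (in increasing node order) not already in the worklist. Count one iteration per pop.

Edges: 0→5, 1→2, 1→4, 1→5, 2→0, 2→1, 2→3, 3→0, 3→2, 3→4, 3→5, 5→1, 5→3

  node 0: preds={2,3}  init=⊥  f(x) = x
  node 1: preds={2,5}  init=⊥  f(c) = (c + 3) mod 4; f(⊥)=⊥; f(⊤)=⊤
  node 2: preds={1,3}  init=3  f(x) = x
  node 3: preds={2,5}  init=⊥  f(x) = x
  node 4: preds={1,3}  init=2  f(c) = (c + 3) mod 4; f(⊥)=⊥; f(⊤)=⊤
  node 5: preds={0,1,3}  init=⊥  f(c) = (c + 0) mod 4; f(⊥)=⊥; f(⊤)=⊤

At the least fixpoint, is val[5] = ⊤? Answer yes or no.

Iteration log — 12 steps:
  step 1. node 0  ⊔preds=3  new=3  old=⊥  +wl: 
  step 2. node 1  ⊔preds=3  new=2  old=⊥  +wl: 
  step 3. node 2  ⊔preds=2  new=⊤  old=3  +wl: 0,1
  step 4. node 3  ⊔preds=⊤  new=⊤  old=⊥  +wl: 2
  step 5. node 4  ⊔preds=⊤  new=⊤  old=2  +wl: 
  step 6. node 5  ⊔preds=⊤  new=⊤  old=⊥  +wl: 3
  step 7. node 0  ⊔preds=⊤  new=⊤  old=3  +wl: 5
  step 8. node 1  ⊔preds=⊤  new=⊤  old=2  +wl: 4
  step 9. node 2  ⊔preds=⊤  new=⊤  stable
  step 10. node 3  ⊔preds=⊤  new=⊤  stable
  step 11. node 5  ⊔preds=⊤  new=⊤  stable
  step 12. node 4  ⊔preds=⊤  new=⊤  stable

Least fixpoint reached:
  node 0: ⊤
  node 1: ⊤
  node 2: ⊤
  node 3: ⊤
  node 4: ⊤
  node 5: ⊤

yes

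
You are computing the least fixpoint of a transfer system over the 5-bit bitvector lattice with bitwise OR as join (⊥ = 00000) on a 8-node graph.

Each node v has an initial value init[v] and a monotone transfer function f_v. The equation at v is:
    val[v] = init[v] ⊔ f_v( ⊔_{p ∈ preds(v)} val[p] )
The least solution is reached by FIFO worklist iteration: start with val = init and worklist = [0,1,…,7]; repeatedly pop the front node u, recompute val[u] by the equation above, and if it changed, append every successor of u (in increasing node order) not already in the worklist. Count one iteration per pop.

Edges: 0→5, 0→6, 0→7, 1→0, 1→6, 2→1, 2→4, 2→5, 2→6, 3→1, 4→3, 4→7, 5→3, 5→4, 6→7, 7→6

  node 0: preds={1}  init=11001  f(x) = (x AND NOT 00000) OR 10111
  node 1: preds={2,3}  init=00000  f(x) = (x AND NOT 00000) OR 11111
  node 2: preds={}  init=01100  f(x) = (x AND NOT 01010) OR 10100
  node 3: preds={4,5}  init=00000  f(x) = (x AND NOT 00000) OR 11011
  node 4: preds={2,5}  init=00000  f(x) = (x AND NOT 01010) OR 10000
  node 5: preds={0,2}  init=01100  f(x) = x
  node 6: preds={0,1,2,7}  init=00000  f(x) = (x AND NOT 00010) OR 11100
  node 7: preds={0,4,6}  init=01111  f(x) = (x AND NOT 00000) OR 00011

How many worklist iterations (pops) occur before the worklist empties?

Trace (15 dequeues):
  [1] u=0 | in 00000 | out 11111 | prev 11001 | push {}
  [2] u=1 | in 01100 | out 11111 | prev 00000 | push {0}
  [3] u=2 | in 00000 | out 11100 | prev 01100 | push {1}
  [4] u=3 | in 01100 | out 11111 | prev 00000 | push {}
  [5] u=4 | in 11100 | out 10100 | prev 00000 | push {3}
  [6] u=5 | in 11111 | out 11111 | prev 01100 | push {4}
  [7] u=6 | in 11111 | out 11101 | prev 00000 | push {}
  [8] u=7 | in 11111 | out 11111 | prev 01111 | push {6}
  [9] u=0 | in 11111 | out 11111 | ==
  [10] u=1 | in 11111 | out 11111 | ==
  [11] u=3 | in 11111 | out 11111 | ==
  [12] u=4 | in 11111 | out 10101 | prev 10100 | push {3,7}
  [13] u=6 | in 11111 | out 11101 | ==
  [14] u=3 | in 11111 | out 11111 | ==
  [15] u=7 | in 11111 | out 11111 | ==

Converged values:
  [0] 11111
  [1] 11111
  [2] 11100
  [3] 11111
  [4] 10101
  [5] 11111
  [6] 11101
  [7] 11111

15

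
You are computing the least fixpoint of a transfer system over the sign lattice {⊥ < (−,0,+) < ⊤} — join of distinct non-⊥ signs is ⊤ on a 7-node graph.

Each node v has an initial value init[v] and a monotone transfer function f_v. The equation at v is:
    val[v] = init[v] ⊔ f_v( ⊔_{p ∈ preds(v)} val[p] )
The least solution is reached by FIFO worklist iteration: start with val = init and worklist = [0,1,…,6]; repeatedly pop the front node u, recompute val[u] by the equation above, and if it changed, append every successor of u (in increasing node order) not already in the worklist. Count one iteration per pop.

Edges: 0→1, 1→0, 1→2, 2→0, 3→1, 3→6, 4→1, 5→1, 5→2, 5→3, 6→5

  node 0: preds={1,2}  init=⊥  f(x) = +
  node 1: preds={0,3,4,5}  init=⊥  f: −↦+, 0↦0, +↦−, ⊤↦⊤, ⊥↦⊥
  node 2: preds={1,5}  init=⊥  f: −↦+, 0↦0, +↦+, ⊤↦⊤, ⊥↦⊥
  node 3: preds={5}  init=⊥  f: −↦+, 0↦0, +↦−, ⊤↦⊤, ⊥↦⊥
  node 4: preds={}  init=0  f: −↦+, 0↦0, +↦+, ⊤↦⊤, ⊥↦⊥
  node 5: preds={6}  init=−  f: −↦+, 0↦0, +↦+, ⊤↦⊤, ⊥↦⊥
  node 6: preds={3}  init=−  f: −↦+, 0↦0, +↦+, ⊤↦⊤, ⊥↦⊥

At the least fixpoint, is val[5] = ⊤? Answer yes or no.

yes

Worklist (14 pops):
  #1 pop 0: in=⊥ → + (was ⊥); enqueue []
  #2 pop 1: in=⊤ → ⊤ (was ⊥); enqueue [0]
  #3 pop 2: in=⊤ → ⊤ (was ⊥); enqueue []
  #4 pop 3: in=− → + (was ⊥); enqueue [1]
  #5 pop 4: in=⊥ → 0 (no change)
  #6 pop 5: in=− → ⊤ (was −); enqueue [2,3]
  #7 pop 6: in=+ → ⊤ (was −); enqueue [5]
  #8 pop 0: in=⊤ → + (no change)
  #9 pop 1: in=⊤ → ⊤ (no change)
  #10 pop 2: in=⊤ → ⊤ (no change)
  #11 pop 3: in=⊤ → ⊤ (was +); enqueue [1,6]
  #12 pop 5: in=⊤ → ⊤ (no change)
  #13 pop 1: in=⊤ → ⊤ (no change)
  #14 pop 6: in=⊤ → ⊤ (no change)

Fixpoint:
  val[0] = +
  val[1] = ⊤
  val[2] = ⊤
  val[3] = ⊤
  val[4] = 0
  val[5] = ⊤
  val[6] = ⊤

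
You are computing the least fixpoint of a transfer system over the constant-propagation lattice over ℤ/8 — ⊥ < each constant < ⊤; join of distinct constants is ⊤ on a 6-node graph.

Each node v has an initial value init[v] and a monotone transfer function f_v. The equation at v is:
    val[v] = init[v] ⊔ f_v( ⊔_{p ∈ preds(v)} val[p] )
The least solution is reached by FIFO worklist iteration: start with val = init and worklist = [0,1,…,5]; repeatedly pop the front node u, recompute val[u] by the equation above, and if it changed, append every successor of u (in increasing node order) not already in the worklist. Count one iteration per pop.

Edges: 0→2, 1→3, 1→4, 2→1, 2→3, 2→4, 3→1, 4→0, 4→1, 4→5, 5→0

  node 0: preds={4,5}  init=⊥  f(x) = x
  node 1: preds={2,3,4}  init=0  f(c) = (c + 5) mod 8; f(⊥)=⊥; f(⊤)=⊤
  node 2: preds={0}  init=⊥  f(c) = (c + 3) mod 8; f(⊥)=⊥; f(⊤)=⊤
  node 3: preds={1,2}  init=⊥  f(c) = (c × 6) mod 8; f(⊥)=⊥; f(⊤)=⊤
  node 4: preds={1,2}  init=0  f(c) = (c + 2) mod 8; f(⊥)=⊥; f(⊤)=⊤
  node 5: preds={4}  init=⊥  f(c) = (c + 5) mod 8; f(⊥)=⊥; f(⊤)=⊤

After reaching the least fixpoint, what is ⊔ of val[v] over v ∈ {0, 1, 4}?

Iteration log — 12 steps:
  step 1. node 0  ⊔preds=0  new=0  old=⊥  +wl: 
  step 2. node 1  ⊔preds=0  new=⊤  old=0  +wl: 
  step 3. node 2  ⊔preds=0  new=3  old=⊥  +wl: 1
  step 4. node 3  ⊔preds=⊤  new=⊤  old=⊥  +wl: 
  step 5. node 4  ⊔preds=⊤  new=⊤  old=0  +wl: 0
  step 6. node 5  ⊔preds=⊤  new=⊤  old=⊥  +wl: 
  step 7. node 1  ⊔preds=⊤  new=⊤  stable
  step 8. node 0  ⊔preds=⊤  new=⊤  old=0  +wl: 2
  step 9. node 2  ⊔preds=⊤  new=⊤  old=3  +wl: 1,3,4
  step 10. node 1  ⊔preds=⊤  new=⊤  stable
  step 11. node 3  ⊔preds=⊤  new=⊤  stable
  step 12. node 4  ⊔preds=⊤  new=⊤  stable

Least fixpoint reached:
  node 0: ⊤
  node 1: ⊤
  node 2: ⊤
  node 3: ⊤
  node 4: ⊤
  node 5: ⊤

⊤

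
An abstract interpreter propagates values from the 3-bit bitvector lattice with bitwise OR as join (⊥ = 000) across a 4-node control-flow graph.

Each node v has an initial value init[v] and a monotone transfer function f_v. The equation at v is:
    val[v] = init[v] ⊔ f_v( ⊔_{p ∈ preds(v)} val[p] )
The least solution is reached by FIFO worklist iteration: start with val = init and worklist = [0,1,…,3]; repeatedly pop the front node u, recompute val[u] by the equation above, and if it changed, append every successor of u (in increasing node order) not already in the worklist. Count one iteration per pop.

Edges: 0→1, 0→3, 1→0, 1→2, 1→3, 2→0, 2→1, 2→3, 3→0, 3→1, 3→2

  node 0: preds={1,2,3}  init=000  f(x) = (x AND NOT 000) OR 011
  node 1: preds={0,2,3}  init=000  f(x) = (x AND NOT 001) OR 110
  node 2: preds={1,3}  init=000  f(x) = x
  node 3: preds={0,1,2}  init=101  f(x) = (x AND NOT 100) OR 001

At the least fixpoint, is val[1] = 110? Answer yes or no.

yes

Trace (7 dequeues):
  [1] u=0 | in 101 | out 111 | prev 000 | push {}
  [2] u=1 | in 111 | out 110 | prev 000 | push {0}
  [3] u=2 | in 111 | out 111 | prev 000 | push {1}
  [4] u=3 | in 111 | out 111 | prev 101 | push {2}
  [5] u=0 | in 111 | out 111 | ==
  [6] u=1 | in 111 | out 110 | ==
  [7] u=2 | in 111 | out 111 | ==

Converged values:
  [0] 111
  [1] 110
  [2] 111
  [3] 111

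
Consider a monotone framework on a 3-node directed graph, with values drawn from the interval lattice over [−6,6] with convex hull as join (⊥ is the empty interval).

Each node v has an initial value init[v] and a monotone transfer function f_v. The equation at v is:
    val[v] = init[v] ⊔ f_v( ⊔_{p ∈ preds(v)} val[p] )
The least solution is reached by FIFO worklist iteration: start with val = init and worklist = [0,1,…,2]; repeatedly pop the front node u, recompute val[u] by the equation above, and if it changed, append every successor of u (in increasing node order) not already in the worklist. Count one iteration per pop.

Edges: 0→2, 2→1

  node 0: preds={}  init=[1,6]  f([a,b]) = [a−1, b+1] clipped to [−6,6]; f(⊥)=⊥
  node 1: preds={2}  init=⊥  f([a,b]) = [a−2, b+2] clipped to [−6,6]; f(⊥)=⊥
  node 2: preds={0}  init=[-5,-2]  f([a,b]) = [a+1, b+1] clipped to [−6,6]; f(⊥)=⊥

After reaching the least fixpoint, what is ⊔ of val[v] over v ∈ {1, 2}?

[-6,6]

Iteration log — 4 steps:
  step 1. node 0  ⊔preds=⊥  new=[1,6]  stable
  step 2. node 1  ⊔preds=[-5,-2]  new=[-6,0]  old=⊥  +wl: 
  step 3. node 2  ⊔preds=[1,6]  new=[-5,6]  old=[-5,-2]  +wl: 1
  step 4. node 1  ⊔preds=[-5,6]  new=[-6,6]  old=[-6,0]  +wl: 

Least fixpoint reached:
  node 0: [1,6]
  node 1: [-6,6]
  node 2: [-5,6]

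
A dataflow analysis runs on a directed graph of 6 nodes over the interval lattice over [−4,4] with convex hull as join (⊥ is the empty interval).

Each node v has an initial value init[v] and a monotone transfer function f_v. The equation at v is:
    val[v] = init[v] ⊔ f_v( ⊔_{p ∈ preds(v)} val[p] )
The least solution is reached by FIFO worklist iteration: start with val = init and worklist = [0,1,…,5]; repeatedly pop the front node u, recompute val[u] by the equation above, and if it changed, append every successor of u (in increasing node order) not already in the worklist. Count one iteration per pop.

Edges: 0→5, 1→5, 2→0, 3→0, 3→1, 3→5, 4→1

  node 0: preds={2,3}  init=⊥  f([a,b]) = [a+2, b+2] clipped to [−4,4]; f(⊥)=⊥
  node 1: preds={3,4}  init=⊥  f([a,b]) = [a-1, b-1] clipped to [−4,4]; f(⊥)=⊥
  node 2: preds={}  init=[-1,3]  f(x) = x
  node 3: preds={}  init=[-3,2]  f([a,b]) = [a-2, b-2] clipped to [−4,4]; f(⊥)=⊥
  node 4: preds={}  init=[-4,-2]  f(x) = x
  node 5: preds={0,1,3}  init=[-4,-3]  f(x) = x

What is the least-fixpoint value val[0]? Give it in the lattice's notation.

Worklist (6 pops):
  #1 pop 0: in=[-3,3] → [-1,4] (was ⊥); enqueue []
  #2 pop 1: in=[-4,2] → [-4,1] (was ⊥); enqueue []
  #3 pop 2: in=⊥ → [-1,3] (no change)
  #4 pop 3: in=⊥ → [-3,2] (no change)
  #5 pop 4: in=⊥ → [-4,-2] (no change)
  #6 pop 5: in=[-4,4] → [-4,4] (was [-4,-3]); enqueue []

Fixpoint:
  val[0] = [-1,4]
  val[1] = [-4,1]
  val[2] = [-1,3]
  val[3] = [-3,2]
  val[4] = [-4,-2]
  val[5] = [-4,4]

[-1,4]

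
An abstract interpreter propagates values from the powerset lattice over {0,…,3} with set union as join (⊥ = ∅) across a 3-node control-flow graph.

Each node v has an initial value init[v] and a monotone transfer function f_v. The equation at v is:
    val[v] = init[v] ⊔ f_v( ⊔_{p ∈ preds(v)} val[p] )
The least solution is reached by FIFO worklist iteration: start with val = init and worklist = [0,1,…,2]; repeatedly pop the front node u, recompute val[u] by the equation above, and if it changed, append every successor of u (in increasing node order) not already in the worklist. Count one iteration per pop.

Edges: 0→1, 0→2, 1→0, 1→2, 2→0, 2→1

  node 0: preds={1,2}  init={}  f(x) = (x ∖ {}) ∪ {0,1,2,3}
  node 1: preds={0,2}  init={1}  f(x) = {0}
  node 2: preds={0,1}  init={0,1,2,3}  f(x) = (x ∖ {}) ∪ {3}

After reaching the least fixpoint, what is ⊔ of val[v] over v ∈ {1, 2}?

Iteration log — 4 steps:
  step 1. node 0  ⊔preds={0,1,2,3}  new={0,1,2,3}  old={}  +wl: 
  step 2. node 1  ⊔preds={0,1,2,3}  new={0,1}  old={1}  +wl: 0
  step 3. node 2  ⊔preds={0,1,2,3}  new={0,1,2,3}  stable
  step 4. node 0  ⊔preds={0,1,2,3}  new={0,1,2,3}  stable

Least fixpoint reached:
  node 0: {0,1,2,3}
  node 1: {0,1}
  node 2: {0,1,2,3}

{0,1,2,3}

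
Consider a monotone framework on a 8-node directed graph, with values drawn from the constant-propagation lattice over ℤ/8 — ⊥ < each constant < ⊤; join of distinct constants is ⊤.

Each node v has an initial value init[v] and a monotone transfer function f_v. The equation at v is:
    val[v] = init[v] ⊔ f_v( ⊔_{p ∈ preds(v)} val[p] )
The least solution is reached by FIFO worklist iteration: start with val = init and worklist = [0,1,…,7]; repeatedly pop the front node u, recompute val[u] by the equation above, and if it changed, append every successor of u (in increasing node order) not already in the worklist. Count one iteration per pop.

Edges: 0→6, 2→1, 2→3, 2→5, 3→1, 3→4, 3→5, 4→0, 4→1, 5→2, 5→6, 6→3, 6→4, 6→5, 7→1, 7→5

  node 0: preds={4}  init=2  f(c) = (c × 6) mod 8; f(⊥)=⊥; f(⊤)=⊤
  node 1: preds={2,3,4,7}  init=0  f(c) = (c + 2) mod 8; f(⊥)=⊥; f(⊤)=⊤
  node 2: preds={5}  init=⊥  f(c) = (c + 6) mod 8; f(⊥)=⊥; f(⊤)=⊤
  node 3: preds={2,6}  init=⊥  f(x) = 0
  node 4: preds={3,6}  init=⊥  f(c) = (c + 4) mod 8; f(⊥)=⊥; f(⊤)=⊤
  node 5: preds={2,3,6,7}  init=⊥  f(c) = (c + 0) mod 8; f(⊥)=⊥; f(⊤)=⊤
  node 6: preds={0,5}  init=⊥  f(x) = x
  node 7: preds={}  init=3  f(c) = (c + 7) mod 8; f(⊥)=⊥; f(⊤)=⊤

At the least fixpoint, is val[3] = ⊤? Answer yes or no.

Trace (17 dequeues):
  [1] u=0 | in ⊥ | out 2 | ==
  [2] u=1 | in 3 | out ⊤ | prev 0 | push {}
  [3] u=2 | in ⊥ | out ⊥ | ==
  [4] u=3 | in ⊥ | out 0 | prev ⊥ | push {1}
  [5] u=4 | in 0 | out 4 | prev ⊥ | push {0}
  [6] u=5 | in ⊤ | out ⊤ | prev ⊥ | push {2}
  [7] u=6 | in ⊤ | out ⊤ | prev ⊥ | push {3,4,5}
  [8] u=7 | in ⊥ | out 3 | ==
  [9] u=1 | in ⊤ | out ⊤ | ==
  [10] u=0 | in 4 | out ⊤ | prev 2 | push {6}
  [11] u=2 | in ⊤ | out ⊤ | prev ⊥ | push {1}
  [12] u=3 | in ⊤ | out 0 | ==
  [13] u=4 | in ⊤ | out ⊤ | prev 4 | push {0}
  [14] u=5 | in ⊤ | out ⊤ | ==
  [15] u=6 | in ⊤ | out ⊤ | ==
  [16] u=1 | in ⊤ | out ⊤ | ==
  [17] u=0 | in ⊤ | out ⊤ | ==

Converged values:
  [0] ⊤
  [1] ⊤
  [2] ⊤
  [3] 0
  [4] ⊤
  [5] ⊤
  [6] ⊤
  [7] 3

no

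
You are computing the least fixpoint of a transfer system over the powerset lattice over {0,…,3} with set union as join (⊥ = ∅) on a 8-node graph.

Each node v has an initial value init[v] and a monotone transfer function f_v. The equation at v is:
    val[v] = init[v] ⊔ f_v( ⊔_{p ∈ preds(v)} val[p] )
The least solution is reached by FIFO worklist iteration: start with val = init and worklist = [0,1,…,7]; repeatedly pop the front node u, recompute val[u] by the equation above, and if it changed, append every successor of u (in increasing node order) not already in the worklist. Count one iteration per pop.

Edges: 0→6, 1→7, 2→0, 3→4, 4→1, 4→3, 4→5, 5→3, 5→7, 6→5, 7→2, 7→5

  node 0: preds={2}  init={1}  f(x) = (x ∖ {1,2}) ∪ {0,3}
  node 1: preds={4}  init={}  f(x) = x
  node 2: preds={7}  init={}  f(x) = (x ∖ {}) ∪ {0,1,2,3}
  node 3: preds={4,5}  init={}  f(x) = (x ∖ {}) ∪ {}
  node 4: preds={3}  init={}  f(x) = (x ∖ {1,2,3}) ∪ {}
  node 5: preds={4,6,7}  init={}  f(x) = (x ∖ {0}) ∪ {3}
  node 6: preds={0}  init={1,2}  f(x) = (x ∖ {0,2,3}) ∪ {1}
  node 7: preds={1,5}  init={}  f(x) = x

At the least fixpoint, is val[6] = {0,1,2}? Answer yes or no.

no

Trace (13 dequeues):
  [1] u=0 | in {} | out {0,1,3} | prev {1} | push {}
  [2] u=1 | in {} | out {} | ==
  [3] u=2 | in {} | out {0,1,2,3} | prev {} | push {0}
  [4] u=3 | in {} | out {} | ==
  [5] u=4 | in {} | out {} | ==
  [6] u=5 | in {1,2} | out {1,2,3} | prev {} | push {3}
  [7] u=6 | in {0,1,3} | out {1,2} | ==
  [8] u=7 | in {1,2,3} | out {1,2,3} | prev {} | push {2,5}
  [9] u=0 | in {0,1,2,3} | out {0,1,3} | ==
  [10] u=3 | in {1,2,3} | out {1,2,3} | prev {} | push {4}
  [11] u=2 | in {1,2,3} | out {0,1,2,3} | ==
  [12] u=5 | in {1,2,3} | out {1,2,3} | ==
  [13] u=4 | in {1,2,3} | out {} | ==

Converged values:
  [0] {0,1,3}
  [1] {}
  [2] {0,1,2,3}
  [3] {1,2,3}
  [4] {}
  [5] {1,2,3}
  [6] {1,2}
  [7] {1,2,3}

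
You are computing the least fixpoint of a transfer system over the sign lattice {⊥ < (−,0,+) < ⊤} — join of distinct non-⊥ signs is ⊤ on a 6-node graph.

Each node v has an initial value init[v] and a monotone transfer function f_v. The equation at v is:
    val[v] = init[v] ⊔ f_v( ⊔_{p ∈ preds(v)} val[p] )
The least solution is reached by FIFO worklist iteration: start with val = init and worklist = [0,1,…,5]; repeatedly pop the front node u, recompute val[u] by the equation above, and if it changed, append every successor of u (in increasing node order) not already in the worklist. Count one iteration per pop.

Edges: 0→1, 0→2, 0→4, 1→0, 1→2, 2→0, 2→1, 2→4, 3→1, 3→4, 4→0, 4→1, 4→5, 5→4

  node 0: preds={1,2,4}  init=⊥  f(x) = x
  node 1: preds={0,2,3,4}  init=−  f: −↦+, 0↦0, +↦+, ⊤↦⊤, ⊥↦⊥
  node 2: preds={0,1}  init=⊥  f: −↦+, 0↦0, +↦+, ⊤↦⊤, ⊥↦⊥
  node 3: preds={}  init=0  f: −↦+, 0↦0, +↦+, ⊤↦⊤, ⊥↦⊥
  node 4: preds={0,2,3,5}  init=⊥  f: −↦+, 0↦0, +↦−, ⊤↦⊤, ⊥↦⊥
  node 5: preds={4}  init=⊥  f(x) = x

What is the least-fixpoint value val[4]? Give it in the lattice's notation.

⊤

Trace (10 dequeues):
  [1] u=0 | in − | out − | prev ⊥ | push {}
  [2] u=1 | in ⊤ | out ⊤ | prev − | push {0}
  [3] u=2 | in ⊤ | out ⊤ | prev ⊥ | push {1}
  [4] u=3 | in ⊥ | out 0 | ==
  [5] u=4 | in ⊤ | out ⊤ | prev ⊥ | push {}
  [6] u=5 | in ⊤ | out ⊤ | prev ⊥ | push {4}
  [7] u=0 | in ⊤ | out ⊤ | prev − | push {2}
  [8] u=1 | in ⊤ | out ⊤ | ==
  [9] u=4 | in ⊤ | out ⊤ | ==
  [10] u=2 | in ⊤ | out ⊤ | ==

Converged values:
  [0] ⊤
  [1] ⊤
  [2] ⊤
  [3] 0
  [4] ⊤
  [5] ⊤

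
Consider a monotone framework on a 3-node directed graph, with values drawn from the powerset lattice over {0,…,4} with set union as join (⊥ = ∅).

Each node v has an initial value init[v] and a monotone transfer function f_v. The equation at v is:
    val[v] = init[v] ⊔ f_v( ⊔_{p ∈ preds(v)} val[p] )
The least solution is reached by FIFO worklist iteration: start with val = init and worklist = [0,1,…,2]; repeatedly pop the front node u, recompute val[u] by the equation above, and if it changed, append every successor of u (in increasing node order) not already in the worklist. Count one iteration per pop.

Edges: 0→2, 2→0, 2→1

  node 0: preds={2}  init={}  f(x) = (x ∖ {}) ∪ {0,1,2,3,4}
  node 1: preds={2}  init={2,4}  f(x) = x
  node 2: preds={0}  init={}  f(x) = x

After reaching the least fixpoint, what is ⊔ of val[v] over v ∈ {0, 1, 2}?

Trace (5 dequeues):
  [1] u=0 | in {} | out {0,1,2,3,4} | prev {} | push {}
  [2] u=1 | in {} | out {2,4} | ==
  [3] u=2 | in {0,1,2,3,4} | out {0,1,2,3,4} | prev {} | push {0,1}
  [4] u=0 | in {0,1,2,3,4} | out {0,1,2,3,4} | ==
  [5] u=1 | in {0,1,2,3,4} | out {0,1,2,3,4} | prev {2,4} | push {}

Converged values:
  [0] {0,1,2,3,4}
  [1] {0,1,2,3,4}
  [2] {0,1,2,3,4}

{0,1,2,3,4}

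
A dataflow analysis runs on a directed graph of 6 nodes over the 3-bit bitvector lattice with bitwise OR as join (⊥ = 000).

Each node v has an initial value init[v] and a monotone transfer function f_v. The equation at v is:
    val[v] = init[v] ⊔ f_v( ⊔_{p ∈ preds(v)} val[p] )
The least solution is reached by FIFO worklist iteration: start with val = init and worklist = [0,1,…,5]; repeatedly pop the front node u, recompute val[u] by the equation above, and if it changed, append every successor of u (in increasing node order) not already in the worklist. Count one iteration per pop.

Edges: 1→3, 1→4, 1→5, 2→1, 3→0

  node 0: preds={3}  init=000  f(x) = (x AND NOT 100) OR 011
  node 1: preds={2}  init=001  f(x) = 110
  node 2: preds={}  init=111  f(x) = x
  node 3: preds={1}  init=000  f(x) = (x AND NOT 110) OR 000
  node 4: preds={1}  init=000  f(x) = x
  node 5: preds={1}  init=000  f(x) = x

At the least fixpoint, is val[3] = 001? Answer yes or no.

yes

Iteration log — 7 steps:
  step 1. node 0  ⊔preds=000  new=011  old=000  +wl: 
  step 2. node 1  ⊔preds=111  new=111  old=001  +wl: 
  step 3. node 2  ⊔preds=000  new=111  stable
  step 4. node 3  ⊔preds=111  new=001  old=000  +wl: 0
  step 5. node 4  ⊔preds=111  new=111  old=000  +wl: 
  step 6. node 5  ⊔preds=111  new=111  old=000  +wl: 
  step 7. node 0  ⊔preds=001  new=011  stable

Least fixpoint reached:
  node 0: 011
  node 1: 111
  node 2: 111
  node 3: 001
  node 4: 111
  node 5: 111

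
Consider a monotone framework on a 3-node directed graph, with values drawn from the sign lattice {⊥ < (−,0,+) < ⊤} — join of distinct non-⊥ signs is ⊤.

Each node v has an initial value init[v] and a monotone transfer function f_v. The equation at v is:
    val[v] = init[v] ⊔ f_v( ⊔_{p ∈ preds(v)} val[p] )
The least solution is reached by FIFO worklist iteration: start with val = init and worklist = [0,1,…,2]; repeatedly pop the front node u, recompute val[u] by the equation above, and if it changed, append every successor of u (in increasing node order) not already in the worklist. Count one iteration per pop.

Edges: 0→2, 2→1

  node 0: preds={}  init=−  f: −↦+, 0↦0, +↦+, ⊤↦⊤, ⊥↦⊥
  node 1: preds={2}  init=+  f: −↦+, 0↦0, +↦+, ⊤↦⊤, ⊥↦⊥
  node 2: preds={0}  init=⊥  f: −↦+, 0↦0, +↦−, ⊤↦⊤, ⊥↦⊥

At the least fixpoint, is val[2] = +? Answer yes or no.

Iteration log — 4 steps:
  step 1. node 0  ⊔preds=⊥  new=−  stable
  step 2. node 1  ⊔preds=⊥  new=+  stable
  step 3. node 2  ⊔preds=−  new=+  old=⊥  +wl: 1
  step 4. node 1  ⊔preds=+  new=+  stable

Least fixpoint reached:
  node 0: −
  node 1: +
  node 2: +

yes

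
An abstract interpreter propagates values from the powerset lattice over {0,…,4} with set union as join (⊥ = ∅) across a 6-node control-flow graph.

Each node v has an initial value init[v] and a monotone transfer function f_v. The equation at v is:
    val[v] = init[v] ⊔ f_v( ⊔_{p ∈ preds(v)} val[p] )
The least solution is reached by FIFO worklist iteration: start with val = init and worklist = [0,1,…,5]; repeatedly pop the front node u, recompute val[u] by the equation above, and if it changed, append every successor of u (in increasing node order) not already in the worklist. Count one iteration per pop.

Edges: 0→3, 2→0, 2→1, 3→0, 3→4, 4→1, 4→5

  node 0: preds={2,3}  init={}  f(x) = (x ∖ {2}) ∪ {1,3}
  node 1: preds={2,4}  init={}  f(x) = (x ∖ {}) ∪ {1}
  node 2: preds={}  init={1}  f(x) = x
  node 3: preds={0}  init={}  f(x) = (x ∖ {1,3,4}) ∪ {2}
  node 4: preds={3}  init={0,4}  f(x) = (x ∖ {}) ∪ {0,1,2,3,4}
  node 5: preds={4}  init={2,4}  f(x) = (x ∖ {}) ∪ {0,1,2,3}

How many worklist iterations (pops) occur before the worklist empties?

Iteration log — 8 steps:
  step 1. node 0  ⊔preds={1}  new={1,3}  old={}  +wl: 
  step 2. node 1  ⊔preds={0,1,4}  new={0,1,4}  old={}  +wl: 
  step 3. node 2  ⊔preds={}  new={1}  stable
  step 4. node 3  ⊔preds={1,3}  new={2}  old={}  +wl: 0
  step 5. node 4  ⊔preds={2}  new={0,1,2,3,4}  old={0,4}  +wl: 1
  step 6. node 5  ⊔preds={0,1,2,3,4}  new={0,1,2,3,4}  old={2,4}  +wl: 
  step 7. node 0  ⊔preds={1,2}  new={1,3}  stable
  step 8. node 1  ⊔preds={0,1,2,3,4}  new={0,1,2,3,4}  old={0,1,4}  +wl: 

Least fixpoint reached:
  node 0: {1,3}
  node 1: {0,1,2,3,4}
  node 2: {1}
  node 3: {2}
  node 4: {0,1,2,3,4}
  node 5: {0,1,2,3,4}

8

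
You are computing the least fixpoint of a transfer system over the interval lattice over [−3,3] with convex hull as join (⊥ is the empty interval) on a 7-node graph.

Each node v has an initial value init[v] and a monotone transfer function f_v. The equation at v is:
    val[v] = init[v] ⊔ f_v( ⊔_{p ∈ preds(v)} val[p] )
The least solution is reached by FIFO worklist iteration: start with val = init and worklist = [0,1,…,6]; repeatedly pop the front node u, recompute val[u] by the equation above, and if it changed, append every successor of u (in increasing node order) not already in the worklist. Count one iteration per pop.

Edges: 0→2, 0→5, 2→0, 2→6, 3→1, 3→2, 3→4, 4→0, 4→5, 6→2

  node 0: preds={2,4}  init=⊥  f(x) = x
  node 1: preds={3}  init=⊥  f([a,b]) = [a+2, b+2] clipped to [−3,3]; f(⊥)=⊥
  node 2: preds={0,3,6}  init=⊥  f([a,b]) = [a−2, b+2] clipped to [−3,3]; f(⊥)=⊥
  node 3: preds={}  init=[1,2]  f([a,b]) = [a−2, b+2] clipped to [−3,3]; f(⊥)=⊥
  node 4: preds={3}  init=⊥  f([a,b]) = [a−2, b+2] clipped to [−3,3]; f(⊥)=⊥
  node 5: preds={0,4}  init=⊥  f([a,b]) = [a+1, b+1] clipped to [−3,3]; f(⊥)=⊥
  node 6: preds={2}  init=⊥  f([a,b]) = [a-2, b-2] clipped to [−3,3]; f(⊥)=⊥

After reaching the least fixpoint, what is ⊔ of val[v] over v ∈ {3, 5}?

Iteration log — 14 steps:
  step 1. node 0  ⊔preds=⊥  new=⊥  stable
  step 2. node 1  ⊔preds=[1,2]  new=[3,3]  old=⊥  +wl: 
  step 3. node 2  ⊔preds=[1,2]  new=[-1,3]  old=⊥  +wl: 0
  step 4. node 3  ⊔preds=⊥  new=[1,2]  stable
  step 5. node 4  ⊔preds=[1,2]  new=[-1,3]  old=⊥  +wl: 
  step 6. node 5  ⊔preds=[-1,3]  new=[0,3]  old=⊥  +wl: 
  step 7. node 6  ⊔preds=[-1,3]  new=[-3,1]  old=⊥  +wl: 2
  step 8. node 0  ⊔preds=[-1,3]  new=[-1,3]  old=⊥  +wl: 5
  step 9. node 2  ⊔preds=[-3,3]  new=[-3,3]  old=[-1,3]  +wl: 0,6
  step 10. node 5  ⊔preds=[-1,3]  new=[0,3]  stable
  step 11. node 0  ⊔preds=[-3,3]  new=[-3,3]  old=[-1,3]  +wl: 2,5
  step 12. node 6  ⊔preds=[-3,3]  new=[-3,1]  stable
  step 13. node 2  ⊔preds=[-3,3]  new=[-3,3]  stable
  step 14. node 5  ⊔preds=[-3,3]  new=[-2,3]  old=[0,3]  +wl: 

Least fixpoint reached:
  node 0: [-3,3]
  node 1: [3,3]
  node 2: [-3,3]
  node 3: [1,2]
  node 4: [-1,3]
  node 5: [-2,3]
  node 6: [-3,1]

[-2,3]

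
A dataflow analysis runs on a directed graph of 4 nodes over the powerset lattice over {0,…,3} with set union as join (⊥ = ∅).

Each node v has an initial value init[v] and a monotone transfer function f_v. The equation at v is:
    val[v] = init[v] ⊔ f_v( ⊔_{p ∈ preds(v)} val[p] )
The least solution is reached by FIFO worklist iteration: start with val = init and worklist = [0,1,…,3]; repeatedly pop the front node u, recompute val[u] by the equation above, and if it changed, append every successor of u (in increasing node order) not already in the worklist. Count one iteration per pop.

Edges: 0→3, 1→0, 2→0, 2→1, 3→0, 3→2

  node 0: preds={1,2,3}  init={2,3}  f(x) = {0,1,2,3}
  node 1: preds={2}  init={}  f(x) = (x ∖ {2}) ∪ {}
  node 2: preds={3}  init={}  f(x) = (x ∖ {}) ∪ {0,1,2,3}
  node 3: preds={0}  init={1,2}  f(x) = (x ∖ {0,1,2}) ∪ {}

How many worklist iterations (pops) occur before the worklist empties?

8

Trace (8 dequeues):
  [1] u=0 | in {1,2} | out {0,1,2,3} | prev {2,3} | push {}
  [2] u=1 | in {} | out {} | ==
  [3] u=2 | in {1,2} | out {0,1,2,3} | prev {} | push {0,1}
  [4] u=3 | in {0,1,2,3} | out {1,2,3} | prev {1,2} | push {2}
  [5] u=0 | in {0,1,2,3} | out {0,1,2,3} | ==
  [6] u=1 | in {0,1,2,3} | out {0,1,3} | prev {} | push {0}
  [7] u=2 | in {1,2,3} | out {0,1,2,3} | ==
  [8] u=0 | in {0,1,2,3} | out {0,1,2,3} | ==

Converged values:
  [0] {0,1,2,3}
  [1] {0,1,3}
  [2] {0,1,2,3}
  [3] {1,2,3}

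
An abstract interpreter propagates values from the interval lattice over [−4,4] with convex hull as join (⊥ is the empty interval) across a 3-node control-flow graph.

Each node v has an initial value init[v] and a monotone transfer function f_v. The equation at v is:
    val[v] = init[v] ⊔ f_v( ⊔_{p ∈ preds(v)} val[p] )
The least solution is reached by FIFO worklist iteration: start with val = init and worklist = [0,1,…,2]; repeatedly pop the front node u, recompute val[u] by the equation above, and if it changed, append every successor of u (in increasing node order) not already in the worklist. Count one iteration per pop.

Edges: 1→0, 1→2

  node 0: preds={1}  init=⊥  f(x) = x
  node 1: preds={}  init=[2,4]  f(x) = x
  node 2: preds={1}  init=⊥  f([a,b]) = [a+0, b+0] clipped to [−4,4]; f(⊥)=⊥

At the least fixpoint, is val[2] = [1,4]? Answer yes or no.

no

Worklist (3 pops):
  #1 pop 0: in=[2,4] → [2,4] (was ⊥); enqueue []
  #2 pop 1: in=⊥ → [2,4] (no change)
  #3 pop 2: in=[2,4] → [2,4] (was ⊥); enqueue []

Fixpoint:
  val[0] = [2,4]
  val[1] = [2,4]
  val[2] = [2,4]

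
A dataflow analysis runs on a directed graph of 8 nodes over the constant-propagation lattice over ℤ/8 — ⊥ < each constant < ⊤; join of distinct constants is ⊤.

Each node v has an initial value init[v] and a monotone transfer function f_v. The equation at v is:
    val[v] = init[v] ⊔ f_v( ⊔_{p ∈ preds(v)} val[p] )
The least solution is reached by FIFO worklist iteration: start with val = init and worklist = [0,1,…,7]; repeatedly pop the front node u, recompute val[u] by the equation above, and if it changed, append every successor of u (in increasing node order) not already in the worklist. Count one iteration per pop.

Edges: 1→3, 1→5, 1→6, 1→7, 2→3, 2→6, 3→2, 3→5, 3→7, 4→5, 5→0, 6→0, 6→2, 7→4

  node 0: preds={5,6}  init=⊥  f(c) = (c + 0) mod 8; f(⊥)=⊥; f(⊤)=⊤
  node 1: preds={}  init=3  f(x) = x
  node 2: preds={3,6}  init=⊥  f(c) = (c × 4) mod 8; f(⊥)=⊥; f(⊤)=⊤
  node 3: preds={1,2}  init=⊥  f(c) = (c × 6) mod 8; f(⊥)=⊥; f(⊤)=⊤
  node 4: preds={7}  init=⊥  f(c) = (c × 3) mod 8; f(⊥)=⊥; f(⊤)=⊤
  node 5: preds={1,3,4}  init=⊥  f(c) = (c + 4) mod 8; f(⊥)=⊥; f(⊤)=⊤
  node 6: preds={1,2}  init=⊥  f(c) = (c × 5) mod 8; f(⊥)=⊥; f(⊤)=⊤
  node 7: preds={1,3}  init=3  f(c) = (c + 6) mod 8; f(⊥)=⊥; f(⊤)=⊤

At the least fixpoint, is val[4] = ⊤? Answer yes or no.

yes

Worklist (17 pops):
  #1 pop 0: in=⊥ → ⊥ (no change)
  #2 pop 1: in=⊥ → 3 (no change)
  #3 pop 2: in=⊥ → ⊥ (no change)
  #4 pop 3: in=3 → 2 (was ⊥); enqueue [2]
  #5 pop 4: in=3 → 1 (was ⊥); enqueue []
  #6 pop 5: in=⊤ → ⊤ (was ⊥); enqueue [0]
  #7 pop 6: in=3 → 7 (was ⊥); enqueue []
  #8 pop 7: in=⊤ → ⊤ (was 3); enqueue [4]
  #9 pop 2: in=⊤ → ⊤ (was ⊥); enqueue [3,6]
  #10 pop 0: in=⊤ → ⊤ (was ⊥); enqueue []
  #11 pop 4: in=⊤ → ⊤ (was 1); enqueue [5]
  #12 pop 3: in=⊤ → ⊤ (was 2); enqueue [2,7]
  #13 pop 6: in=⊤ → ⊤ (was 7); enqueue [0]
  #14 pop 5: in=⊤ → ⊤ (no change)
  #15 pop 2: in=⊤ → ⊤ (no change)
  #16 pop 7: in=⊤ → ⊤ (no change)
  #17 pop 0: in=⊤ → ⊤ (no change)

Fixpoint:
  val[0] = ⊤
  val[1] = 3
  val[2] = ⊤
  val[3] = ⊤
  val[4] = ⊤
  val[5] = ⊤
  val[6] = ⊤
  val[7] = ⊤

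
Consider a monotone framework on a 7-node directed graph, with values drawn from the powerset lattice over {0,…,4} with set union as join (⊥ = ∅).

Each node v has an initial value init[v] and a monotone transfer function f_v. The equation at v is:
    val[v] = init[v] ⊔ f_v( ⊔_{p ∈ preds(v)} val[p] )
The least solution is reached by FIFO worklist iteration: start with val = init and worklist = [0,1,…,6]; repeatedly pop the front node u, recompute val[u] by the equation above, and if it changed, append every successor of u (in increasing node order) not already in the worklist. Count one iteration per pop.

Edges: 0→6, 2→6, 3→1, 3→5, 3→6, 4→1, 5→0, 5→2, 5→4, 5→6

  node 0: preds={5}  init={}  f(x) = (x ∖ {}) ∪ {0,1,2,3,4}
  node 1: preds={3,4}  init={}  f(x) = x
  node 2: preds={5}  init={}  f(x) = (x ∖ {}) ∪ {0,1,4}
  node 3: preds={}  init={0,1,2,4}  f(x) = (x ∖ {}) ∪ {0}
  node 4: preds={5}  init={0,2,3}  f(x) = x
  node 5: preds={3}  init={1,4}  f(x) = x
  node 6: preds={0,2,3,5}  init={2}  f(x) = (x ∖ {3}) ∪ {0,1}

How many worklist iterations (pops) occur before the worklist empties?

12

Iteration log — 12 steps:
  step 1. node 0  ⊔preds={1,4}  new={0,1,2,3,4}  old={}  +wl: 
  step 2. node 1  ⊔preds={0,1,2,3,4}  new={0,1,2,3,4}  old={}  +wl: 
  step 3. node 2  ⊔preds={1,4}  new={0,1,4}  old={}  +wl: 
  step 4. node 3  ⊔preds={}  new={0,1,2,4}  stable
  step 5. node 4  ⊔preds={1,4}  new={0,1,2,3,4}  old={0,2,3}  +wl: 1
  step 6. node 5  ⊔preds={0,1,2,4}  new={0,1,2,4}  old={1,4}  +wl: 0,2,4
  step 7. node 6  ⊔preds={0,1,2,3,4}  new={0,1,2,4}  old={2}  +wl: 
  step 8. node 1  ⊔preds={0,1,2,3,4}  new={0,1,2,3,4}  stable
  step 9. node 0  ⊔preds={0,1,2,4}  new={0,1,2,3,4}  stable
  step 10. node 2  ⊔preds={0,1,2,4}  new={0,1,2,4}  old={0,1,4}  +wl: 6
  step 11. node 4  ⊔preds={0,1,2,4}  new={0,1,2,3,4}  stable
  step 12. node 6  ⊔preds={0,1,2,3,4}  new={0,1,2,4}  stable

Least fixpoint reached:
  node 0: {0,1,2,3,4}
  node 1: {0,1,2,3,4}
  node 2: {0,1,2,4}
  node 3: {0,1,2,4}
  node 4: {0,1,2,3,4}
  node 5: {0,1,2,4}
  node 6: {0,1,2,4}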